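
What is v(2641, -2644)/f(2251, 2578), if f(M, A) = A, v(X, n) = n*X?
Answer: -3491402/1289 ≈ -2708.6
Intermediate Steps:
v(X, n) = X*n
v(2641, -2644)/f(2251, 2578) = (2641*(-2644))/2578 = -6982804*1/2578 = -3491402/1289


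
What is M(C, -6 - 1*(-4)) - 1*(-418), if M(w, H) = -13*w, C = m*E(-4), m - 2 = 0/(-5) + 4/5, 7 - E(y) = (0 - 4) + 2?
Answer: 452/5 ≈ 90.400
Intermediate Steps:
E(y) = 9 (E(y) = 7 - ((0 - 4) + 2) = 7 - (-4 + 2) = 7 - 1*(-2) = 7 + 2 = 9)
m = 14/5 (m = 2 + (0/(-5) + 4/5) = 2 + (0*(-⅕) + 4*(⅕)) = 2 + (0 + ⅘) = 2 + ⅘ = 14/5 ≈ 2.8000)
C = 126/5 (C = (14/5)*9 = 126/5 ≈ 25.200)
M(C, -6 - 1*(-4)) - 1*(-418) = -13*126/5 - 1*(-418) = -1638/5 + 418 = 452/5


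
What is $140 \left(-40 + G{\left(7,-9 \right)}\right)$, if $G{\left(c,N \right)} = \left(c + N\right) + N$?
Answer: $-7140$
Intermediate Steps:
$G{\left(c,N \right)} = c + 2 N$ ($G{\left(c,N \right)} = \left(N + c\right) + N = c + 2 N$)
$140 \left(-40 + G{\left(7,-9 \right)}\right) = 140 \left(-40 + \left(7 + 2 \left(-9\right)\right)\right) = 140 \left(-40 + \left(7 - 18\right)\right) = 140 \left(-40 - 11\right) = 140 \left(-51\right) = -7140$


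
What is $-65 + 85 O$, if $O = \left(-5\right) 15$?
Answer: $-6440$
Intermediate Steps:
$O = -75$
$-65 + 85 O = -65 + 85 \left(-75\right) = -65 - 6375 = -6440$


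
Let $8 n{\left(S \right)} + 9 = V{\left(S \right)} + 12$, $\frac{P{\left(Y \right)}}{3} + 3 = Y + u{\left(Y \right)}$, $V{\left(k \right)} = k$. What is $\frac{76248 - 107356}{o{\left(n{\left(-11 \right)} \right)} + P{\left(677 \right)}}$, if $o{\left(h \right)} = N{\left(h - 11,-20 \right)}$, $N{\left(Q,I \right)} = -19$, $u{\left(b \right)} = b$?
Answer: $- \frac{15554}{2017} \approx -7.7115$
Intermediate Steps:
$P{\left(Y \right)} = -9 + 6 Y$ ($P{\left(Y \right)} = -9 + 3 \left(Y + Y\right) = -9 + 3 \cdot 2 Y = -9 + 6 Y$)
$n{\left(S \right)} = \frac{3}{8} + \frac{S}{8}$ ($n{\left(S \right)} = - \frac{9}{8} + \frac{S + 12}{8} = - \frac{9}{8} + \frac{12 + S}{8} = - \frac{9}{8} + \left(\frac{3}{2} + \frac{S}{8}\right) = \frac{3}{8} + \frac{S}{8}$)
$o{\left(h \right)} = -19$
$\frac{76248 - 107356}{o{\left(n{\left(-11 \right)} \right)} + P{\left(677 \right)}} = \frac{76248 - 107356}{-19 + \left(-9 + 6 \cdot 677\right)} = - \frac{31108}{-19 + \left(-9 + 4062\right)} = - \frac{31108}{-19 + 4053} = - \frac{31108}{4034} = \left(-31108\right) \frac{1}{4034} = - \frac{15554}{2017}$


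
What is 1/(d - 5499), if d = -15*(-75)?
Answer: -1/4374 ≈ -0.00022862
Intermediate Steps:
d = 1125
1/(d - 5499) = 1/(1125 - 5499) = 1/(-4374) = -1/4374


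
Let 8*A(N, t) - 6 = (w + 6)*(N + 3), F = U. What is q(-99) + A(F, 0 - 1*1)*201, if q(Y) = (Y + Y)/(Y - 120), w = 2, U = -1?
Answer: 161667/292 ≈ 553.65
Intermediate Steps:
F = -1
q(Y) = 2*Y/(-120 + Y) (q(Y) = (2*Y)/(-120 + Y) = 2*Y/(-120 + Y))
A(N, t) = 15/4 + N (A(N, t) = ¾ + ((2 + 6)*(N + 3))/8 = ¾ + (8*(3 + N))/8 = ¾ + (24 + 8*N)/8 = ¾ + (3 + N) = 15/4 + N)
q(-99) + A(F, 0 - 1*1)*201 = 2*(-99)/(-120 - 99) + (15/4 - 1)*201 = 2*(-99)/(-219) + (11/4)*201 = 2*(-99)*(-1/219) + 2211/4 = 66/73 + 2211/4 = 161667/292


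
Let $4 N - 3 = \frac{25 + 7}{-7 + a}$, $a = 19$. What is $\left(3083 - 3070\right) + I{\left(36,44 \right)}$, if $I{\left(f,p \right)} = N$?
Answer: $\frac{173}{12} \approx 14.417$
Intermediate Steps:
$N = \frac{17}{12}$ ($N = \frac{3}{4} + \frac{\left(25 + 7\right) \frac{1}{-7 + 19}}{4} = \frac{3}{4} + \frac{32 \cdot \frac{1}{12}}{4} = \frac{3}{4} + \frac{1}{4} \cdot \frac{8}{3} = \frac{3}{4} + \frac{2}{3} = \frac{17}{12} \approx 1.4167$)
$I{\left(f,p \right)} = \frac{17}{12}$
$\left(3083 - 3070\right) + I{\left(36,44 \right)} = \left(3083 - 3070\right) + \frac{17}{12} = 13 + \frac{17}{12} = \frac{173}{12}$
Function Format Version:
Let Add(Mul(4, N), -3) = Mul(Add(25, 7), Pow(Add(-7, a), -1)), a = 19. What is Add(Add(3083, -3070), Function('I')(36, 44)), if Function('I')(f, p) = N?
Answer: Rational(173, 12) ≈ 14.417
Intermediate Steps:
N = Rational(17, 12) (N = Add(Rational(3, 4), Mul(Rational(1, 4), Mul(Add(25, 7), Pow(Add(-7, 19), -1)))) = Add(Rational(3, 4), Mul(Rational(1, 4), Mul(32, Pow(12, -1)))) = Add(Rational(3, 4), Mul(Rational(1, 4), Mul(32, Rational(1, 12)))) = Add(Rational(3, 4), Mul(Rational(1, 4), Rational(8, 3))) = Add(Rational(3, 4), Rational(2, 3)) = Rational(17, 12) ≈ 1.4167)
Function('I')(f, p) = Rational(17, 12)
Add(Add(3083, -3070), Function('I')(36, 44)) = Add(Add(3083, -3070), Rational(17, 12)) = Add(13, Rational(17, 12)) = Rational(173, 12)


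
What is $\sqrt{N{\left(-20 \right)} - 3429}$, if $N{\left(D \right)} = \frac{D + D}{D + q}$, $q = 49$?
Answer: $\frac{i \sqrt{2884949}}{29} \approx 58.569 i$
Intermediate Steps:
$N{\left(D \right)} = \frac{2 D}{49 + D}$ ($N{\left(D \right)} = \frac{D + D}{D + 49} = \frac{2 D}{49 + D}$)
$\sqrt{N{\left(-20 \right)} - 3429} = \sqrt{2 \left(-20\right) \frac{1}{49 - 20} - 3429} = \sqrt{2 \left(-20\right) \frac{1}{29} - 3429} = \sqrt{- \frac{40}{29} - 3429} = \sqrt{- \frac{99481}{29}} = \frac{i \sqrt{2884949}}{29}$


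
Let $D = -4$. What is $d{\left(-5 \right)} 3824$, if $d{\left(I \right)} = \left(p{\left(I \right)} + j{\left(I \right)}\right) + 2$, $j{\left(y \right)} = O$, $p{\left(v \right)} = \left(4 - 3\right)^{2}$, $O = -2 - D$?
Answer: $19120$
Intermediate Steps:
$O = 2$ ($O = -2 - -4 = -2 + 4 = 2$)
$p{\left(v \right)} = 1$ ($p{\left(v \right)} = 1^{2} = 1$)
$j{\left(y \right)} = 2$
$d{\left(I \right)} = 5$ ($d{\left(I \right)} = \left(1 + 2\right) + 2 = 3 + 2 = 5$)
$d{\left(-5 \right)} 3824 = 5 \cdot 3824 = 19120$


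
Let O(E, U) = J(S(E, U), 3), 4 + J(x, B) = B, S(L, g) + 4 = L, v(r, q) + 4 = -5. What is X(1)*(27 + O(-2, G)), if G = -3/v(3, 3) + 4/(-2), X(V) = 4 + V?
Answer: 130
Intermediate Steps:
v(r, q) = -9 (v(r, q) = -4 - 5 = -9)
S(L, g) = -4 + L
G = -5/3 (G = -3/(-9) + 4/(-2) = -3*(-1/9) + 4*(-1/2) = 1/3 - 2 = -5/3 ≈ -1.6667)
J(x, B) = -4 + B
O(E, U) = -1 (O(E, U) = -4 + 3 = -1)
X(1)*(27 + O(-2, G)) = (4 + 1)*(27 - 1) = 5*26 = 130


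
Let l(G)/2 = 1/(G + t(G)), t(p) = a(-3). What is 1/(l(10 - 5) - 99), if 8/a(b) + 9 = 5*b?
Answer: -7/690 ≈ -0.010145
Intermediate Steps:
a(b) = 8/(-9 + 5*b)
t(p) = -1/3 (t(p) = 8/(-9 + 5*(-3)) = 8/(-9 - 15) = 8/(-24) = 8*(-1/24) = -1/3)
l(G) = 2/(-1/3 + G) (l(G) = 2/(G - 1/3) = 2/(-1/3 + G))
1/(l(10 - 5) - 99) = 1/(6/(-1 + 3*(10 - 5)) - 99) = 1/(6/(-1 + 3*5) - 99) = 1/(6/(-1 + 15) - 99) = 1/(6/14 - 99) = 1/(6*(1/14) - 99) = 1/(3/7 - 99) = 1/(-690/7) = -7/690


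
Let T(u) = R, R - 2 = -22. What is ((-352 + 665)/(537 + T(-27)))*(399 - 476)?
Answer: -2191/47 ≈ -46.617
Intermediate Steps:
R = -20 (R = 2 - 22 = -20)
T(u) = -20
((-352 + 665)/(537 + T(-27)))*(399 - 476) = ((-352 + 665)/(537 - 20))*(399 - 476) = (313/517)*(-77) = -2191/47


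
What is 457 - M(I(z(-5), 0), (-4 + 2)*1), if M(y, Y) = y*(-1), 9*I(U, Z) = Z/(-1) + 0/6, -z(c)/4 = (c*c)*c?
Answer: 457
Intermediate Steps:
z(c) = -4*c³ (z(c) = -4*c*c*c = -4*c²*c = -4*c³)
I(U, Z) = -Z/9 (I(U, Z) = (Z/(-1) + 0/6)/9 = (Z*(-1) + 0*(⅙))/9 = (-Z + 0)/9 = (-Z)/9 = -Z/9)
M(y, Y) = -y
457 - M(I(z(-5), 0), (-4 + 2)*1) = 457 - (-1)*(-⅑*0) = 457 - (-1)*0 = 457 - 1*0 = 457 + 0 = 457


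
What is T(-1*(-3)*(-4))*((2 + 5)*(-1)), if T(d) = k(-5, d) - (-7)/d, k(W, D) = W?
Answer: 469/12 ≈ 39.083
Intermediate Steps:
T(d) = -5 + 7/d (T(d) = -5 - (-7)/d = -5 + 7/d)
T(-1*(-3)*(-4))*((2 + 5)*(-1)) = (-5 + 7/((-1*(-3)*(-4))))*((2 + 5)*(-1)) = (-5 + 7/((3*(-4))))*(7*(-1)) = (-5 + 7/(-12))*(-7) = (-5 + 7*(-1/12))*(-7) = (-5 - 7/12)*(-7) = -67/12*(-7) = 469/12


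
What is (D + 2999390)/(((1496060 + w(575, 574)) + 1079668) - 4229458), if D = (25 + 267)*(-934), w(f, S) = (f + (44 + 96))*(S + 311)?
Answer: -2726662/1020955 ≈ -2.6707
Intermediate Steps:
w(f, S) = (140 + f)*(311 + S) (w(f, S) = (f + 140)*(311 + S) = (140 + f)*(311 + S))
D = -272728 (D = 292*(-934) = -272728)
(D + 2999390)/(((1496060 + w(575, 574)) + 1079668) - 4229458) = (-272728 + 2999390)/(((1496060 + (43540 + 140*574 + 311*575 + 574*575)) + 1079668) - 4229458) = 2726662/(((1496060 + (43540 + 80360 + 178825 + 330050)) + 1079668) - 4229458) = 2726662/(((1496060 + 632775) + 1079668) - 4229458) = 2726662/((2128835 + 1079668) - 4229458) = 2726662/(3208503 - 4229458) = 2726662/(-1020955) = 2726662*(-1/1020955) = -2726662/1020955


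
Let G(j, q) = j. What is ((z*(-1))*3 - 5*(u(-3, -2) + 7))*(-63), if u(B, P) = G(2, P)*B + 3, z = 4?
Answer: 2016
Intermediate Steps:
u(B, P) = 3 + 2*B (u(B, P) = 2*B + 3 = 3 + 2*B)
((z*(-1))*3 - 5*(u(-3, -2) + 7))*(-63) = ((4*(-1))*3 - 5*((3 + 2*(-3)) + 7))*(-63) = (-4*3 - 5*((3 - 6) + 7))*(-63) = (-12 - 5*(-3 + 7))*(-63) = (-12 - 5*4)*(-63) = (-12 - 20)*(-63) = -32*(-63) = 2016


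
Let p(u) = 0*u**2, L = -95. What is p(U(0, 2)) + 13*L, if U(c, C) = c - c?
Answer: -1235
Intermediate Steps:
U(c, C) = 0
p(u) = 0
p(U(0, 2)) + 13*L = 0 + 13*(-95) = 0 - 1235 = -1235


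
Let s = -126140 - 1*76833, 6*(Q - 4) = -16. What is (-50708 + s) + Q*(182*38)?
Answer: -733379/3 ≈ -2.4446e+5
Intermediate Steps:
Q = 4/3 (Q = 4 + (⅙)*(-16) = 4 - 8/3 = 4/3 ≈ 1.3333)
s = -202973 (s = -126140 - 76833 = -202973)
(-50708 + s) + Q*(182*38) = (-50708 - 202973) + 4*(182*38)/3 = -253681 + (4/3)*6916 = -253681 + 27664/3 = -733379/3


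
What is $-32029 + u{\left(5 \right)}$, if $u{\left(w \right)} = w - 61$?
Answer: $-32085$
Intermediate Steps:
$u{\left(w \right)} = -61 + w$
$-32029 + u{\left(5 \right)} = -32029 + \left(-61 + 5\right) = -32029 - 56 = -32085$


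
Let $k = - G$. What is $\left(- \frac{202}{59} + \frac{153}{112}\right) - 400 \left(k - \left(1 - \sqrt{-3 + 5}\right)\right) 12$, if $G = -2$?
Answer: $- \frac{31731997}{6608} - 4800 \sqrt{2} \approx -11590.0$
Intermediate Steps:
$k = 2$ ($k = \left(-1\right) \left(-2\right) = 2$)
$\left(- \frac{202}{59} + \frac{153}{112}\right) - 400 \left(k - \left(1 - \sqrt{-3 + 5}\right)\right) 12 = \left(- \frac{202}{59} + \frac{153}{112}\right) - 400 \left(2 - \left(1 - \sqrt{-3 + 5}\right)\right) 12 = \left(\left(-202\right) \frac{1}{59} + 153 \cdot \frac{1}{112}\right) - 400 \left(2 - \left(1 - \sqrt{2}\right)\right) 12 = \left(- \frac{202}{59} + \frac{153}{112}\right) - 400 \left(2 - \left(1 - \sqrt{2}\right)\right) 12 = - \frac{13597}{6608} - 400 \left(1 + \sqrt{2}\right) 12 = - \frac{13597}{6608} - 400 \left(12 + 12 \sqrt{2}\right) = - \frac{13597}{6608} - \left(4800 + 4800 \sqrt{2}\right) = - \frac{31731997}{6608} - 4800 \sqrt{2}$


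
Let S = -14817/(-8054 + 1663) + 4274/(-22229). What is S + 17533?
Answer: 226467013386/12915049 ≈ 17535.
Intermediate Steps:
S = 27459269/12915049 (S = -14817/(-6391) + 4274*(-1/22229) = -14817*(-1/6391) - 4274/22229 = 1347/581 - 4274/22229 = 27459269/12915049 ≈ 2.1261)
S + 17533 = 27459269/12915049 + 17533 = 226467013386/12915049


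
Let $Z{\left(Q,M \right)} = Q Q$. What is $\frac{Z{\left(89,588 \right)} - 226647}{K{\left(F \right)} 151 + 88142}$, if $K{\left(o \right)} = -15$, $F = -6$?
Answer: $- \frac{218726}{85877} \approx -2.547$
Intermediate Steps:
$Z{\left(Q,M \right)} = Q^{2}$
$\frac{Z{\left(89,588 \right)} - 226647}{K{\left(F \right)} 151 + 88142} = \frac{89^{2} - 226647}{\left(-15\right) 151 + 88142} = \frac{7921 - 226647}{-2265 + 88142} = - \frac{218726}{85877}$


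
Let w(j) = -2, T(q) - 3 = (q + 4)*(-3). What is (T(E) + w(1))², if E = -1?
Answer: 64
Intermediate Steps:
T(q) = -9 - 3*q (T(q) = 3 + (q + 4)*(-3) = 3 + (4 + q)*(-3) = 3 + (-12 - 3*q) = -9 - 3*q)
(T(E) + w(1))² = ((-9 - 3*(-1)) - 2)² = ((-9 + 3) - 2)² = (-6 - 2)² = (-8)² = 64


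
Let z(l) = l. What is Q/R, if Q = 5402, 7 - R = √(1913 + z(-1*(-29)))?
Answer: -37814/1893 - 5402*√1942/1893 ≈ -145.73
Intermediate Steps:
R = 7 - √1942 (R = 7 - √(1913 - 1*(-29)) = 7 - √(1913 + 29) = 7 - √1942 ≈ -37.068)
Q/R = 5402/(7 - √1942)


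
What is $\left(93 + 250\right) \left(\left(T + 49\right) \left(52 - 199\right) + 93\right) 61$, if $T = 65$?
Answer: $-348681795$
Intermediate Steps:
$\left(93 + 250\right) \left(\left(T + 49\right) \left(52 - 199\right) + 93\right) 61 = \left(93 + 250\right) \left(\left(65 + 49\right) \left(52 - 199\right) + 93\right) 61 = 343 \left(114 \left(52 - 199\right) + 93\right) 61 = 343 \left(114 \left(-147\right) + 93\right) 61 = 343 \left(-16758 + 93\right) 61 = 343 \left(-16665\right) 61 = \left(-5716095\right) 61 = -348681795$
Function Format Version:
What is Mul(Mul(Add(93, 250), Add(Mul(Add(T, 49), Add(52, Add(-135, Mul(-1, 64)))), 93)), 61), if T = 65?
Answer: -348681795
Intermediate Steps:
Mul(Mul(Add(93, 250), Add(Mul(Add(T, 49), Add(52, Add(-135, Mul(-1, 64)))), 93)), 61) = Mul(Mul(Add(93, 250), Add(Mul(Add(65, 49), Add(52, Add(-135, Mul(-1, 64)))), 93)), 61) = Mul(Mul(343, Add(Mul(114, Add(52, Add(-135, -64))), 93)), 61) = Mul(Mul(343, Add(Mul(114, Add(52, -199)), 93)), 61) = Mul(Mul(343, Add(Mul(114, -147), 93)), 61) = Mul(Mul(343, Add(-16758, 93)), 61) = Mul(Mul(343, -16665), 61) = Mul(-5716095, 61) = -348681795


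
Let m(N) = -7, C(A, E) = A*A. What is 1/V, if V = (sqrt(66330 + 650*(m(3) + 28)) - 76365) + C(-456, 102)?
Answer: 43857/5770282687 - 2*sqrt(19995)/17310848061 ≈ 7.5842e-6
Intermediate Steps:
C(A, E) = A**2
V = 131571 + 2*sqrt(19995) (V = (sqrt(66330 + 650*(-7 + 28)) - 76365) + (-456)**2 = (sqrt(66330 + 650*21) - 76365) + 207936 = (sqrt(66330 + 13650) - 76365) + 207936 = (sqrt(79980) - 76365) + 207936 = (2*sqrt(19995) - 76365) + 207936 = (-76365 + 2*sqrt(19995)) + 207936 = 131571 + 2*sqrt(19995) ≈ 1.3185e+5)
1/V = 1/(131571 + 2*sqrt(19995))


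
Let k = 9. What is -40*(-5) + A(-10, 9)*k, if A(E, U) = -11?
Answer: 101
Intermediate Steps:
-40*(-5) + A(-10, 9)*k = -40*(-5) - 11*9 = 200 - 99 = 101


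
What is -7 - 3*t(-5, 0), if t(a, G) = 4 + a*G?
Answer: -19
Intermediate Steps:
t(a, G) = 4 + G*a
-7 - 3*t(-5, 0) = -7 - 3*(4 + 0*(-5)) = -7 - 3*(4 + 0) = -7 - 3*4 = -7 - 12 = -19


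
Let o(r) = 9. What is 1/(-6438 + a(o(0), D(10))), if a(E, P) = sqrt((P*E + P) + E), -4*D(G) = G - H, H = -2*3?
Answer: -6438/41447875 - I*sqrt(31)/41447875 ≈ -0.00015533 - 1.3433e-7*I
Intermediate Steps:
H = -6
D(G) = -3/2 - G/4 (D(G) = -(G - 1*(-6))/4 = -(G + 6)/4 = -(6 + G)/4 = -3/2 - G/4)
a(E, P) = sqrt(E + P + E*P) (a(E, P) = sqrt((E*P + P) + E) = sqrt((P + E*P) + E) = sqrt(E + P + E*P))
1/(-6438 + a(o(0), D(10))) = 1/(-6438 + sqrt(9 + (-3/2 - 1/4*10) + 9*(-3/2 - 1/4*10))) = 1/(-6438 + sqrt(9 + (-3/2 - 5/2) + 9*(-3/2 - 5/2))) = 1/(-6438 + sqrt(9 - 4 + 9*(-4))) = 1/(-6438 + sqrt(9 - 4 - 36)) = 1/(-6438 + sqrt(-31)) = 1/(-6438 + I*sqrt(31))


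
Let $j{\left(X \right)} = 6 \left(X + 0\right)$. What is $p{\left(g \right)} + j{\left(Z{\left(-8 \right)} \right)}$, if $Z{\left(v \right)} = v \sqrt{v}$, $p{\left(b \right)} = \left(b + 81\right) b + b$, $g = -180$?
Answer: $17640 - 96 i \sqrt{2} \approx 17640.0 - 135.76 i$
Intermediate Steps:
$p{\left(b \right)} = b + b \left(81 + b\right)$ ($p{\left(b \right)} = \left(81 + b\right) b + b = b \left(81 + b\right) + b = b + b \left(81 + b\right)$)
$Z{\left(v \right)} = v^{\frac{3}{2}}$
$j{\left(X \right)} = 6 X$
$p{\left(g \right)} + j{\left(Z{\left(-8 \right)} \right)} = - 180 \left(82 - 180\right) + 6 \left(-8\right)^{\frac{3}{2}} = \left(-180\right) \left(-98\right) + 6 \left(- 16 i \sqrt{2}\right) = 17640 - 96 i \sqrt{2}$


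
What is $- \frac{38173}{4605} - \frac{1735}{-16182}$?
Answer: $- \frac{203241937}{24839370} \approx -8.1823$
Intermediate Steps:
$- \frac{38173}{4605} - \frac{1735}{-16182} = \left(-38173\right) \frac{1}{4605} - - \frac{1735}{16182} = - \frac{38173}{4605} + \frac{1735}{16182} = - \frac{203241937}{24839370}$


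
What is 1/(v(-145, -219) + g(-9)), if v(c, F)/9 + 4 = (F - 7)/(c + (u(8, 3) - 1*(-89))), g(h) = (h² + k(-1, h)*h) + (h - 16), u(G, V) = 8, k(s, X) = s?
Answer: 8/571 ≈ 0.014011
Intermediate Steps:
g(h) = -16 + h² (g(h) = (h² - h) + (h - 16) = (h² - h) + (-16 + h) = -16 + h²)
v(c, F) = -36 + 9*(-7 + F)/(97 + c) (v(c, F) = -36 + 9*((F - 7)/(c + (8 - 1*(-89)))) = -36 + 9*((-7 + F)/(c + (8 + 89))) = -36 + 9*((-7 + F)/(c + 97)) = -36 + 9*((-7 + F)/(97 + c)) = -36 + 9*(-7 + F)/(97 + c))
1/(v(-145, -219) + g(-9)) = 1/(9*(-395 - 219 - 4*(-145))/(97 - 145) + (-16 + (-9)²)) = 1/(9*(-395 - 219 + 580)/(-48) + (-16 + 81)) = 1/(9*(-1/48)*(-34) + 65) = 1/(51/8 + 65) = 1/(571/8) = 8/571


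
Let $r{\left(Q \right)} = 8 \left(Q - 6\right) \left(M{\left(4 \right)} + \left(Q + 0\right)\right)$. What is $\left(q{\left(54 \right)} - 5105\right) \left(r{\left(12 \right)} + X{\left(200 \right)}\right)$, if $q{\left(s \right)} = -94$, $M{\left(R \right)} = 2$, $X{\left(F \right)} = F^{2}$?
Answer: $-211453728$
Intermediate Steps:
$r{\left(Q \right)} = \left(-48 + 8 Q\right) \left(2 + Q\right)$ ($r{\left(Q \right)} = 8 \left(Q - 6\right) \left(2 + \left(Q + 0\right)\right) = 8 \left(-6 + Q\right) \left(2 + Q\right) = \left(-48 + 8 Q\right) \left(2 + Q\right)$)
$\left(q{\left(54 \right)} - 5105\right) \left(r{\left(12 \right)} + X{\left(200 \right)}\right) = \left(-94 - 5105\right) \left(\left(-96 - 384 + 8 \cdot 12^{2}\right) + 200^{2}\right) = - 5199 \left(\left(-96 - 384 + 8 \cdot 144\right) + 40000\right) = - 5199 \left(\left(-96 - 384 + 1152\right) + 40000\right) = - 5199 \left(672 + 40000\right) = \left(-5199\right) 40672 = -211453728$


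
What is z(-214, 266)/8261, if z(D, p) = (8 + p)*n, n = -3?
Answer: -822/8261 ≈ -0.099504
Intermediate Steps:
z(D, p) = -24 - 3*p (z(D, p) = (8 + p)*(-3) = -24 - 3*p)
z(-214, 266)/8261 = (-24 - 3*266)/8261 = (-24 - 798)*(1/8261) = -822*1/8261 = -822/8261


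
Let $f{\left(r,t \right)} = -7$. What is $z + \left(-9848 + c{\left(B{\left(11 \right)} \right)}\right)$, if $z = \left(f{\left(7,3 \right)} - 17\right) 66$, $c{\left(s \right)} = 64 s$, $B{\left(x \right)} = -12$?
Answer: $-12200$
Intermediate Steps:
$z = -1584$ ($z = \left(-7 - 17\right) 66 = \left(-24\right) 66 = -1584$)
$z + \left(-9848 + c{\left(B{\left(11 \right)} \right)}\right) = -1584 + \left(-9848 + 64 \left(-12\right)\right) = -1584 - 10616 = -12200$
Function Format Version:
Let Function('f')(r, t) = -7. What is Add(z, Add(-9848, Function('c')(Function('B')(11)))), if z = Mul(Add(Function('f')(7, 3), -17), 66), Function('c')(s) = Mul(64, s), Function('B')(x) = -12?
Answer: -12200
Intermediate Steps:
z = -1584 (z = Mul(Add(-7, -17), 66) = Mul(-24, 66) = -1584)
Add(z, Add(-9848, Function('c')(Function('B')(11)))) = Add(-1584, Add(-9848, Mul(64, -12))) = Add(-1584, Add(-9848, -768)) = Add(-1584, -10616) = -12200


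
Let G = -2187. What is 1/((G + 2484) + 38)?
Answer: 1/335 ≈ 0.0029851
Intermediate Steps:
1/((G + 2484) + 38) = 1/((-2187 + 2484) + 38) = 1/(297 + 38) = 1/335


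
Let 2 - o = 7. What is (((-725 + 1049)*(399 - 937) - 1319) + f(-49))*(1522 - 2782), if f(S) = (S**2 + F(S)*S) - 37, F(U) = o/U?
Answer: 218322720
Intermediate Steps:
o = -5 (o = 2 - 1*7 = 2 - 7 = -5)
F(U) = -5/U
f(S) = -42 + S**2 (f(S) = (S**2 + (-5/S)*S) - 37 = (S**2 - 5) - 37 = (-5 + S**2) - 37 = -42 + S**2)
(((-725 + 1049)*(399 - 937) - 1319) + f(-49))*(1522 - 2782) = (((-725 + 1049)*(399 - 937) - 1319) + (-42 + (-49)**2))*(1522 - 2782) = ((324*(-538) - 1319) + (-42 + 2401))*(-1260) = ((-174312 - 1319) + 2359)*(-1260) = (-175631 + 2359)*(-1260) = -173272*(-1260) = 218322720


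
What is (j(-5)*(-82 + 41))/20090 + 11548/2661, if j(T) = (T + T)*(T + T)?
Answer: 539242/130389 ≈ 4.1356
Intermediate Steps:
j(T) = 4*T² (j(T) = (2*T)*(2*T) = 4*T²)
(j(-5)*(-82 + 41))/20090 + 11548/2661 = ((4*(-5)²)*(-82 + 41))/20090 + 11548/2661 = ((4*25)*(-41))*(1/20090) + 11548*(1/2661) = (100*(-41))*(1/20090) + 11548/2661 = -4100*1/20090 + 11548/2661 = -10/49 + 11548/2661 = 539242/130389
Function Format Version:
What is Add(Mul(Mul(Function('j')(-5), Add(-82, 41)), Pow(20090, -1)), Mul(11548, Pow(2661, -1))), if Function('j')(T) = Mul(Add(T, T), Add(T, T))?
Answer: Rational(539242, 130389) ≈ 4.1356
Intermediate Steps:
Function('j')(T) = Mul(4, Pow(T, 2)) (Function('j')(T) = Mul(Mul(2, T), Mul(2, T)) = Mul(4, Pow(T, 2)))
Add(Mul(Mul(Function('j')(-5), Add(-82, 41)), Pow(20090, -1)), Mul(11548, Pow(2661, -1))) = Add(Mul(Mul(Mul(4, Pow(-5, 2)), Add(-82, 41)), Pow(20090, -1)), Mul(11548, Pow(2661, -1))) = Add(Mul(Mul(Mul(4, 25), -41), Rational(1, 20090)), Mul(11548, Rational(1, 2661))) = Add(Mul(Mul(100, -41), Rational(1, 20090)), Rational(11548, 2661)) = Add(Mul(-4100, Rational(1, 20090)), Rational(11548, 2661)) = Add(Rational(-10, 49), Rational(11548, 2661)) = Rational(539242, 130389)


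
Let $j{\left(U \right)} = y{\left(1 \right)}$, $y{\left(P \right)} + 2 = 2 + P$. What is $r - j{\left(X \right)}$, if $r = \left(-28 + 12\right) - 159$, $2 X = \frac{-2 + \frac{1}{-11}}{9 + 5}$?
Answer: $-176$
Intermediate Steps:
$X = - \frac{23}{308}$ ($X = \frac{\left(-2 + \frac{1}{-11}\right) \frac{1}{9 + 5}}{2} = \frac{\left(-2 - \frac{1}{11}\right) \frac{1}{14}}{2} = \frac{\left(- \frac{23}{11}\right) \frac{1}{14}}{2} = \frac{1}{2} \left(- \frac{23}{154}\right) = - \frac{23}{308} \approx -0.074675$)
$y{\left(P \right)} = P$ ($y{\left(P \right)} = -2 + \left(2 + P\right) = P$)
$j{\left(U \right)} = 1$
$r = -175$ ($r = -16 - 159 = -175$)
$r - j{\left(X \right)} = -175 - 1 = -176$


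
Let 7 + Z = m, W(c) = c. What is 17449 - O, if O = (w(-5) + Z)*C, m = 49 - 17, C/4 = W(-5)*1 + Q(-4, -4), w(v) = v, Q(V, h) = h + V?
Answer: 18489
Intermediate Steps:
Q(V, h) = V + h
C = -52 (C = 4*(-5*1 + (-4 - 4)) = 4*(-5 - 8) = 4*(-13) = -52)
m = 32
Z = 25 (Z = -7 + 32 = 25)
O = -1040 (O = (-5 + 25)*(-52) = 20*(-52) = -1040)
17449 - O = 17449 - 1*(-1040) = 17449 + 1040 = 18489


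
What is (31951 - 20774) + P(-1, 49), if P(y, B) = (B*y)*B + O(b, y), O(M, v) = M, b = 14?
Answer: 8790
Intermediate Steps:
P(y, B) = 14 + y*B² (P(y, B) = (B*y)*B + 14 = y*B² + 14 = 14 + y*B²)
(31951 - 20774) + P(-1, 49) = (31951 - 20774) + (14 - 1*49²) = 11177 + (14 - 1*2401) = 11177 + (14 - 2401) = 11177 - 2387 = 8790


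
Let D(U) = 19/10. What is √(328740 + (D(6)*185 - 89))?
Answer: √1316010/2 ≈ 573.59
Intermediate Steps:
D(U) = 19/10 (D(U) = 19*(⅒) = 19/10)
√(328740 + (D(6)*185 - 89)) = √(328740 + ((19/10)*185 - 89)) = √(328740 + (703/2 - 89)) = √(328740 + 525/2) = √(658005/2) = √1316010/2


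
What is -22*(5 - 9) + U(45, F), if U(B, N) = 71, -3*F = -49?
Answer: 159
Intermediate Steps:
F = 49/3 (F = -1/3*(-49) = 49/3 ≈ 16.333)
-22*(5 - 9) + U(45, F) = -22*(5 - 9) + 71 = -22*(-4) + 71 = 88 + 71 = 159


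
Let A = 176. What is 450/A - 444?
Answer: -38847/88 ≈ -441.44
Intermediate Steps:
450/A - 444 = 450/176 - 444 = 450*(1/176) - 444 = 225/88 - 444 = -38847/88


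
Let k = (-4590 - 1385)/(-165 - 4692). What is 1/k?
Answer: 4857/5975 ≈ 0.81289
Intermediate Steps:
k = 5975/4857 (k = -5975/(-4857) = -5975*(-1/4857) = 5975/4857 ≈ 1.2302)
1/k = 1/(5975/4857) = 4857/5975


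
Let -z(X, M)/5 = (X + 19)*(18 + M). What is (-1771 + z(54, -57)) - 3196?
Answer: 9268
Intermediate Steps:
z(X, M) = -5*(18 + M)*(19 + X) (z(X, M) = -5*(X + 19)*(18 + M) = -5*(19 + X)*(18 + M) = -5*(18 + M)*(19 + X))
(-1771 + z(54, -57)) - 3196 = (-1771 + (-1710 - 95*(-57) - 90*54 - 5*(-57)*54)) - 3196 = (-1771 + (-1710 + 5415 - 4860 + 15390)) - 3196 = (-1771 + 14235) - 3196 = 12464 - 3196 = 9268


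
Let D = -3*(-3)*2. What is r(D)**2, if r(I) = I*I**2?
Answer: 34012224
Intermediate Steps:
D = 18 (D = 9*2 = 18)
r(I) = I**3
r(D)**2 = (18**3)**2 = 5832**2 = 34012224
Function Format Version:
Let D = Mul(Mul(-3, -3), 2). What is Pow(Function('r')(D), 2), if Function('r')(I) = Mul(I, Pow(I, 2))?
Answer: 34012224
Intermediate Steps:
D = 18 (D = Mul(9, 2) = 18)
Function('r')(I) = Pow(I, 3)
Pow(Function('r')(D), 2) = Pow(Pow(18, 3), 2) = Pow(5832, 2) = 34012224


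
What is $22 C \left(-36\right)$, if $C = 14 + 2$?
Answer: $-12672$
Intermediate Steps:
$C = 16$
$22 C \left(-36\right) = 22 \cdot 16 \left(-36\right) = 352 \left(-36\right) = -12672$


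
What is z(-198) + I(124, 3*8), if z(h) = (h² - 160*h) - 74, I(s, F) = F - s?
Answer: 70710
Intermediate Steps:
z(h) = -74 + h² - 160*h
z(-198) + I(124, 3*8) = (-74 + (-198)² - 160*(-198)) + (3*8 - 1*124) = (-74 + 39204 + 31680) + (24 - 124) = 70810 - 100 = 70710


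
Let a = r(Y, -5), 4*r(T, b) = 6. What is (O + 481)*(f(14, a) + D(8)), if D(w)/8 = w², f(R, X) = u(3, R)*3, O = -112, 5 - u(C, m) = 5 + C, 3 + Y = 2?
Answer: 185607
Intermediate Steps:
Y = -1 (Y = -3 + 2 = -1)
r(T, b) = 3/2 (r(T, b) = (¼)*6 = 3/2)
u(C, m) = -C (u(C, m) = 5 - (5 + C) = 5 + (-5 - C) = -C)
a = 3/2 ≈ 1.5000
f(R, X) = -9 (f(R, X) = -1*3*3 = -3*3 = -9)
D(w) = 8*w²
(O + 481)*(f(14, a) + D(8)) = (-112 + 481)*(-9 + 8*8²) = 369*(-9 + 8*64) = 369*(-9 + 512) = 369*503 = 185607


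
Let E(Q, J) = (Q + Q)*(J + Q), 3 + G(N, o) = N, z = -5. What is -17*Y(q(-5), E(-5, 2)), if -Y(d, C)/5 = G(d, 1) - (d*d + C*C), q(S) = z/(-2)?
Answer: -308295/4 ≈ -77074.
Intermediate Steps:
G(N, o) = -3 + N
q(S) = 5/2 (q(S) = -5/(-2) = -5*(-½) = 5/2)
E(Q, J) = 2*Q*(J + Q) (E(Q, J) = (2*Q)*(J + Q) = 2*Q*(J + Q))
Y(d, C) = 15 - 5*d + 5*C² + 5*d² (Y(d, C) = -5*((-3 + d) - (d*d + C*C)) = -5*((-3 + d) - (d² + C²)) = -5*((-3 + d) - (C² + d²)) = -5*((-3 + d) + (-C² - d²)) = -5*(-3 + d - C² - d²) = 15 - 5*d + 5*C² + 5*d²)
-17*Y(q(-5), E(-5, 2)) = -17*(15 - 5*5/2 + 5*(2*(-5)*(2 - 5))² + 5*(5/2)²) = -17*(15 - 25/2 + 5*(2*(-5)*(-3))² + 5*(25/4)) = -17*(15 - 25/2 + 5*30² + 125/4) = -17*(15 - 25/2 + 5*900 + 125/4) = -17*(15 - 25/2 + 4500 + 125/4) = -17*18135/4 = -308295/4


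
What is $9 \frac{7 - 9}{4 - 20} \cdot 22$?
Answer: $\frac{99}{4} \approx 24.75$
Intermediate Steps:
$9 \frac{7 - 9}{4 - 20} \cdot 22 = 9 \left(- \frac{2}{-16}\right) 22 = 9 \left(\left(-2\right) \left(- \frac{1}{16}\right)\right) 22 = 9 \cdot \frac{1}{8} \cdot 22 = \frac{9}{8} \cdot 22 = \frac{99}{4}$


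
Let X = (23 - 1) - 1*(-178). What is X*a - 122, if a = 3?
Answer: 478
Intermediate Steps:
X = 200 (X = 22 + 178 = 200)
X*a - 122 = 200*3 - 122 = 600 - 122 = 478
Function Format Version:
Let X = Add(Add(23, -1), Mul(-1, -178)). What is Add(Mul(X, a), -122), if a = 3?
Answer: 478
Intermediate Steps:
X = 200 (X = Add(22, 178) = 200)
Add(Mul(X, a), -122) = Add(Mul(200, 3), -122) = Add(600, -122) = 478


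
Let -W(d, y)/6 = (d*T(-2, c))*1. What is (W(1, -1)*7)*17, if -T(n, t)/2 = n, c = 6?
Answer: -2856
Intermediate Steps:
T(n, t) = -2*n
W(d, y) = -24*d (W(d, y) = -6*d*(-2*(-2)) = -6*d*4 = -6*4*d = -24*d)
(W(1, -1)*7)*17 = (-24*1*7)*17 = -24*7*17 = -168*17 = -2856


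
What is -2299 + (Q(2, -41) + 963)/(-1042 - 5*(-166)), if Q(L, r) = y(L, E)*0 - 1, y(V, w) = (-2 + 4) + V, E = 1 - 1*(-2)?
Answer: -244175/106 ≈ -2303.5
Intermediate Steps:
E = 3 (E = 1 + 2 = 3)
y(V, w) = 2 + V
Q(L, r) = -1 (Q(L, r) = (2 + L)*0 - 1 = 0 - 1 = -1)
-2299 + (Q(2, -41) + 963)/(-1042 - 5*(-166)) = -2299 + (-1 + 963)/(-1042 - 5*(-166)) = -2299 + 962/(-1042 + 830) = -2299 + 962/(-212) = -2299 + 962*(-1/212) = -2299 - 481/106 = -244175/106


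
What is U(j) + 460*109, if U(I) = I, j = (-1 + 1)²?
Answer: 50140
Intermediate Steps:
j = 0 (j = 0² = 0)
U(j) + 460*109 = 0 + 460*109 = 0 + 50140 = 50140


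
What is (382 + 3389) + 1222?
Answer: 4993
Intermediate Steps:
(382 + 3389) + 1222 = 3771 + 1222 = 4993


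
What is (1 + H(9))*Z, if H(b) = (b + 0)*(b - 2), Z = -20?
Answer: -1280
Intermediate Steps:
H(b) = b*(-2 + b)
(1 + H(9))*Z = (1 + 9*(-2 + 9))*(-20) = (1 + 9*7)*(-20) = (1 + 63)*(-20) = 64*(-20) = -1280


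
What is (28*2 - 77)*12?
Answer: -252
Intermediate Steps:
(28*2 - 77)*12 = (56 - 77)*12 = -21*12 = -252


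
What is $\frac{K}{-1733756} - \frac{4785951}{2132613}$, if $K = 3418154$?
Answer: $- \frac{2597878486393}{616238430738} \approx -4.2157$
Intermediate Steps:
$\frac{K}{-1733756} - \frac{4785951}{2132613} = \frac{3418154}{-1733756} - \frac{4785951}{2132613} = 3418154 \left(- \frac{1}{1733756}\right) - \frac{1595317}{710871} = - \frac{1709077}{866878} - \frac{1595317}{710871} = - \frac{2597878486393}{616238430738}$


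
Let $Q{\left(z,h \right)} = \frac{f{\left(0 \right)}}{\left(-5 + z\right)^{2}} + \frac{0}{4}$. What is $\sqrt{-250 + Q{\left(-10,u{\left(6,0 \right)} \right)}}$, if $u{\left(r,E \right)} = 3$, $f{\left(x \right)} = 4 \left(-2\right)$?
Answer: $\frac{i \sqrt{56258}}{15} \approx 15.813 i$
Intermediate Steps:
$f{\left(x \right)} = -8$
$Q{\left(z,h \right)} = - \frac{8}{\left(-5 + z\right)^{2}}$ ($Q{\left(z,h \right)} = - \frac{8}{\left(-5 + z\right)^{2}} + \frac{0}{4} = - \frac{8}{\left(-5 + z\right)^{2}} + 0 \cdot \frac{1}{4} = - \frac{8}{\left(-5 + z\right)^{2}} + 0 = - \frac{8}{\left(-5 + z\right)^{2}}$)
$\sqrt{-250 + Q{\left(-10,u{\left(6,0 \right)} \right)}} = \sqrt{-250 - \frac{8}{\left(-5 - 10\right)^{2}}} = \sqrt{-250 - \frac{8}{225}} = \sqrt{- \frac{56258}{225}} = \frac{i \sqrt{56258}}{15}$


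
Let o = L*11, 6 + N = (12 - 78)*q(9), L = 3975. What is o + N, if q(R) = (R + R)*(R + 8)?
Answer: 23523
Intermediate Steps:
q(R) = 2*R*(8 + R) (q(R) = (2*R)*(8 + R) = 2*R*(8 + R))
N = -20202 (N = -6 + (12 - 78)*(2*9*(8 + 9)) = -6 - 132*9*17 = -6 - 66*306 = -6 - 20196 = -20202)
o = 43725 (o = 3975*11 = 43725)
o + N = 43725 - 20202 = 23523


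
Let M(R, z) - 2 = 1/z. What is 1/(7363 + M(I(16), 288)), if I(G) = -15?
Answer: 288/2121121 ≈ 0.00013578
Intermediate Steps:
M(R, z) = 2 + 1/z
1/(7363 + M(I(16), 288)) = 1/(7363 + (2 + 1/288)) = 1/(7363 + 577/288) = 1/(2121121/288) = 288/2121121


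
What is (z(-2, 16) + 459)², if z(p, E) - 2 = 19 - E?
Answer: 215296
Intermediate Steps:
z(p, E) = 21 - E (z(p, E) = 2 + (19 - E) = 21 - E)
(z(-2, 16) + 459)² = ((21 - 1*16) + 459)² = ((21 - 16) + 459)² = (5 + 459)² = 464² = 215296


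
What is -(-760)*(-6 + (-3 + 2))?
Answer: -5320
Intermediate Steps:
-(-760)*(-6 + (-3 + 2)) = -(-760)*(-6 - 1) = -(-760)*(-7) = -190*28 = -5320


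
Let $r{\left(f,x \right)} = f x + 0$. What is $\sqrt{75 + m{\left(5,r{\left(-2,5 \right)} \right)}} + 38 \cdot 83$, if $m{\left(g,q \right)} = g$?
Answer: $3154 + 4 \sqrt{5} \approx 3162.9$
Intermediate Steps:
$r{\left(f,x \right)} = f x$
$\sqrt{75 + m{\left(5,r{\left(-2,5 \right)} \right)}} + 38 \cdot 83 = \sqrt{75 + 5} + 38 \cdot 83 = \sqrt{80} + 3154 = 4 \sqrt{5} + 3154 = 3154 + 4 \sqrt{5}$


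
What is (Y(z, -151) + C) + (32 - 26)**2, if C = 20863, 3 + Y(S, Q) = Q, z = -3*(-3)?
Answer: 20745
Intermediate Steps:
z = 9
Y(S, Q) = -3 + Q
(Y(z, -151) + C) + (32 - 26)**2 = ((-3 - 151) + 20863) + (32 - 26)**2 = (-154 + 20863) + 6**2 = 20709 + 36 = 20745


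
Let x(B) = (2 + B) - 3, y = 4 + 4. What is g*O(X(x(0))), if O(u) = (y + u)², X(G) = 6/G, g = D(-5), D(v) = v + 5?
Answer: 0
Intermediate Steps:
y = 8
x(B) = -1 + B
D(v) = 5 + v
g = 0 (g = 5 - 5 = 0)
O(u) = (8 + u)²
g*O(X(x(0))) = 0*(8 + 6/(-1 + 0))² = 0*(8 + 6/(-1))² = 0*(8 + 6*(-1))² = 0*(8 - 6)² = 0*2² = 0*4 = 0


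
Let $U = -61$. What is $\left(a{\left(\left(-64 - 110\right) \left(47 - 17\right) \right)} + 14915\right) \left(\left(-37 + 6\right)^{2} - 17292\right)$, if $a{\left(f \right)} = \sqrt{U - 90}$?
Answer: $-243576865 - 16331 i \sqrt{151} \approx -2.4358 \cdot 10^{8} - 2.0068 \cdot 10^{5} i$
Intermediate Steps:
$a{\left(f \right)} = i \sqrt{151}$ ($a{\left(f \right)} = \sqrt{-61 - 90} = \sqrt{-151} = i \sqrt{151}$)
$\left(a{\left(\left(-64 - 110\right) \left(47 - 17\right) \right)} + 14915\right) \left(\left(-37 + 6\right)^{2} - 17292\right) = \left(i \sqrt{151} + 14915\right) \left(\left(-37 + 6\right)^{2} - 17292\right) = \left(14915 + i \sqrt{151}\right) \left(\left(-31\right)^{2} - 17292\right) = \left(14915 + i \sqrt{151}\right) \left(961 - 17292\right) = \left(14915 + i \sqrt{151}\right) \left(-16331\right) = -243576865 - 16331 i \sqrt{151}$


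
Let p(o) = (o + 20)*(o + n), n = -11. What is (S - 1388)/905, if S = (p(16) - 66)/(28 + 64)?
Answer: -63791/41630 ≈ -1.5323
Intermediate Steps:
p(o) = (-11 + o)*(20 + o) (p(o) = (o + 20)*(o - 11) = (20 + o)*(-11 + o) = (-11 + o)*(20 + o))
S = 57/46 (S = ((-220 + 16² + 9*16) - 66)/(28 + 64) = ((-220 + 256 + 144) - 66)/92 = (180 - 66)*(1/92) = 114*(1/92) = 57/46 ≈ 1.2391)
(S - 1388)/905 = (57/46 - 1388)/905 = (1/905)*(-63791/46) = -63791/41630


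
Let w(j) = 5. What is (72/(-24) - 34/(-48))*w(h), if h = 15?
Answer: -275/24 ≈ -11.458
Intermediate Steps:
(72/(-24) - 34/(-48))*w(h) = (72/(-24) - 34/(-48))*5 = (72*(-1/24) - 34*(-1/48))*5 = (-3 + 17/24)*5 = -55/24*5 = -275/24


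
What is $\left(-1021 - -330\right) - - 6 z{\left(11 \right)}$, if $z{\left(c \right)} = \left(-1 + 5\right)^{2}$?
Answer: $-595$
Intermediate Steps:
$z{\left(c \right)} = 16$ ($z{\left(c \right)} = 4^{2} = 16$)
$\left(-1021 - -330\right) - - 6 z{\left(11 \right)} = \left(-1021 - -330\right) - \left(-6\right) 16 = \left(-1021 + 330\right) - -96 = -691 + 96 = -595$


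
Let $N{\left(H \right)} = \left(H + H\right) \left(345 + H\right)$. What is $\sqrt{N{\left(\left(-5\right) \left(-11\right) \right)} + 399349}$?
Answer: $3 \sqrt{49261} \approx 665.84$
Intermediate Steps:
$N{\left(H \right)} = 2 H \left(345 + H\right)$
$\sqrt{N{\left(\left(-5\right) \left(-11\right) \right)} + 399349} = \sqrt{2 \left(\left(-5\right) \left(-11\right)\right) \left(345 - -55\right) + 399349} = \sqrt{2 \cdot 55 \left(345 + 55\right) + 399349} = \sqrt{2 \cdot 55 \cdot 400 + 399349} = \sqrt{44000 + 399349} = \sqrt{443349} = 3 \sqrt{49261}$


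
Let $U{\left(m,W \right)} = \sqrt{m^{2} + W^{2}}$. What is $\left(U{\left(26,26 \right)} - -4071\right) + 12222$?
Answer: $16293 + 26 \sqrt{2} \approx 16330.0$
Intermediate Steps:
$U{\left(m,W \right)} = \sqrt{W^{2} + m^{2}}$
$\left(U{\left(26,26 \right)} - -4071\right) + 12222 = \left(\sqrt{26^{2} + 26^{2}} - -4071\right) + 12222 = \left(\sqrt{676 + 676} + \left(-292 + 4363\right)\right) + 12222 = \left(\sqrt{1352} + 4071\right) + 12222 = \left(26 \sqrt{2} + 4071\right) + 12222 = \left(4071 + 26 \sqrt{2}\right) + 12222 = 16293 + 26 \sqrt{2}$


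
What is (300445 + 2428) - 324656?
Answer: -21783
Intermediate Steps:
(300445 + 2428) - 324656 = 302873 - 324656 = -21783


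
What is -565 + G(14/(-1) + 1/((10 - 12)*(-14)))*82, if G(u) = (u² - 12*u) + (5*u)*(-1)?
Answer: 13677397/392 ≈ 34891.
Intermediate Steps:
G(u) = u² - 17*u (G(u) = (u² - 12*u) - 5*u = u² - 17*u)
-565 + G(14/(-1) + 1/((10 - 12)*(-14)))*82 = -565 + ((14/(-1) + 1/((10 - 12)*(-14)))*(-17 + (14/(-1) + 1/((10 - 12)*(-14)))))*82 = -565 + ((14*(-1) - 1/14/(-2))*(-17 + (14*(-1) - 1/14/(-2))))*82 = -565 + ((-14 - ½*(-1/14))*(-17 + (-14 - ½*(-1/14))))*82 = -565 + ((-14 + 1/28)*(-17 + (-14 + 1/28)))*82 = -565 - 391*(-17 - 391/28)/28*82 = -565 - 391/28*(-867/28)*82 = -565 + (338997/784)*82 = -565 + 13898877/392 = 13677397/392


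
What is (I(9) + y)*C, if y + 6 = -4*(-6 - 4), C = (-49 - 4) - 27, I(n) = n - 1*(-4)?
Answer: -3760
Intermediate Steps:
I(n) = 4 + n (I(n) = n + 4 = 4 + n)
C = -80 (C = -53 - 27 = -80)
y = 34 (y = -6 - 4*(-6 - 4) = -6 - 4*(-10) = -6 + 40 = 34)
(I(9) + y)*C = ((4 + 9) + 34)*(-80) = (13 + 34)*(-80) = 47*(-80) = -3760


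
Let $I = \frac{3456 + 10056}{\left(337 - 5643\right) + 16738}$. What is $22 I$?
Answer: $\frac{37158}{1429} \approx 26.003$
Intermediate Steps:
$I = \frac{1689}{1429}$ ($I = \frac{13512}{-5306 + 16738} = \frac{13512}{11432} = 13512 \cdot \frac{1}{11432} = \frac{1689}{1429} \approx 1.1819$)
$22 I = 22 \cdot \frac{1689}{1429} = \frac{37158}{1429}$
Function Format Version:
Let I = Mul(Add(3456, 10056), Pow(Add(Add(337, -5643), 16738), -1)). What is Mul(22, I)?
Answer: Rational(37158, 1429) ≈ 26.003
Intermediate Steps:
I = Rational(1689, 1429) (I = Mul(13512, Pow(Add(-5306, 16738), -1)) = Mul(13512, Pow(11432, -1)) = Mul(13512, Rational(1, 11432)) = Rational(1689, 1429) ≈ 1.1819)
Mul(22, I) = Mul(22, Rational(1689, 1429)) = Rational(37158, 1429)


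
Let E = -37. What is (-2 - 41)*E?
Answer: 1591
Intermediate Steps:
(-2 - 41)*E = (-2 - 41)*(-37) = -43*(-37) = 1591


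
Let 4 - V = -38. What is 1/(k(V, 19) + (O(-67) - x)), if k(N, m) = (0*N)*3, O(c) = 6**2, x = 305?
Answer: -1/269 ≈ -0.0037175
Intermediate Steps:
V = 42 (V = 4 - 1*(-38) = 4 + 38 = 42)
O(c) = 36
k(N, m) = 0 (k(N, m) = 0*3 = 0)
1/(k(V, 19) + (O(-67) - x)) = 1/(0 + (36 - 1*305)) = 1/(0 + (36 - 305)) = 1/(0 - 269) = 1/(-269) = -1/269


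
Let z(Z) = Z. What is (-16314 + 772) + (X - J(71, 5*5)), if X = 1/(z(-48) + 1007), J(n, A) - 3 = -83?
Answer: -14828057/959 ≈ -15462.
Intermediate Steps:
J(n, A) = -80 (J(n, A) = 3 - 83 = -80)
X = 1/959 (X = 1/(-48 + 1007) = 1/959 ≈ 0.0010428)
(-16314 + 772) + (X - J(71, 5*5)) = (-16314 + 772) + (1/959 - 1*(-80)) = -15542 + (1/959 + 80) = -15542 + 76721/959 = -14828057/959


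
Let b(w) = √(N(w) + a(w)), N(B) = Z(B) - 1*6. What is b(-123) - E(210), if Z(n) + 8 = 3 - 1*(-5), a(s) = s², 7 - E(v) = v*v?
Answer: 44093 + 71*√3 ≈ 44216.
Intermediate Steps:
E(v) = 7 - v² (E(v) = 7 - v*v = 7 - v²)
Z(n) = 0 (Z(n) = -8 + (3 - 1*(-5)) = -8 + (3 + 5) = -8 + 8 = 0)
N(B) = -6 (N(B) = 0 - 1*6 = 0 - 6 = -6)
b(w) = √(-6 + w²)
b(-123) - E(210) = √(-6 + (-123)²) - (7 - 1*210²) = √(-6 + 15129) - (7 - 1*44100) = √15123 - (7 - 44100) = 71*√3 - 1*(-44093) = 71*√3 + 44093 = 44093 + 71*√3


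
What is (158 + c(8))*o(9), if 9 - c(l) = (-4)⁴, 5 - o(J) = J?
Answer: 356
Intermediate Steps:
o(J) = 5 - J
c(l) = -247 (c(l) = 9 - 1*(-4)⁴ = 9 - 1*256 = 9 - 256 = -247)
(158 + c(8))*o(9) = (158 - 247)*(5 - 1*9) = -89*(5 - 9) = -89*(-4) = 356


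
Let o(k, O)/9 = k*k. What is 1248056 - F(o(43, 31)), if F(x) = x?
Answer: 1231415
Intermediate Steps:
o(k, O) = 9*k**2 (o(k, O) = 9*(k*k) = 9*k**2)
1248056 - F(o(43, 31)) = 1248056 - 9*43**2 = 1248056 - 9*1849 = 1248056 - 1*16641 = 1248056 - 16641 = 1231415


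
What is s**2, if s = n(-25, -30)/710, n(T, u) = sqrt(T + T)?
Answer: -1/10082 ≈ -9.9187e-5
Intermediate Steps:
n(T, u) = sqrt(2)*sqrt(T) (n(T, u) = sqrt(2*T) = sqrt(2)*sqrt(T))
s = I*sqrt(2)/142 (s = (sqrt(2)*sqrt(-25))/710 = (sqrt(2)*(5*I))*(1/710) = (5*I*sqrt(2))*(1/710) = I*sqrt(2)/142 ≈ 0.0099593*I)
s**2 = (I*sqrt(2)/142)**2 = -1/10082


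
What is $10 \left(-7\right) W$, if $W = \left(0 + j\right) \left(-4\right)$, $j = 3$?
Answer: $840$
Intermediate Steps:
$W = -12$ ($W = \left(0 + 3\right) \left(-4\right) = 3 \left(-4\right) = -12$)
$10 \left(-7\right) W = 10 \left(-7\right) \left(-12\right) = \left(-70\right) \left(-12\right) = 840$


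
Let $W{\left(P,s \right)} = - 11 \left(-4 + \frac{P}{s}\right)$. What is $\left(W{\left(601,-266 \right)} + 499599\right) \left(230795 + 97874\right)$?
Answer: $\frac{43683938765181}{266} \approx 1.6423 \cdot 10^{11}$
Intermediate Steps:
$W{\left(P,s \right)} = 44 - \frac{11 P}{s}$
$\left(W{\left(601,-266 \right)} + 499599\right) \left(230795 + 97874\right) = \left(\left(44 - \frac{6611}{-266}\right) + 499599\right) \left(230795 + 97874\right) = \left(\left(44 - 6611 \left(- \frac{1}{266}\right)\right) + 499599\right) 328669 = \left(\left(44 + \frac{6611}{266}\right) + 499599\right) 328669 = \left(\frac{18315}{266} + 499599\right) 328669 = \frac{132911649}{266} \cdot 328669 = \frac{43683938765181}{266}$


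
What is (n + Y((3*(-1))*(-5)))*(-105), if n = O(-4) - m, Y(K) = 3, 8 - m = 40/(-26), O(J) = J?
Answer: 14385/13 ≈ 1106.5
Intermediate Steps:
m = 124/13 (m = 8 - 40/(-26) = 8 - 40*(-1)/26 = 8 - 1*(-20/13) = 8 + 20/13 = 124/13 ≈ 9.5385)
n = -176/13 (n = -4 - 1*124/13 = -4 - 124/13 = -176/13 ≈ -13.538)
(n + Y((3*(-1))*(-5)))*(-105) = (-176/13 + 3)*(-105) = -137/13*(-105) = 14385/13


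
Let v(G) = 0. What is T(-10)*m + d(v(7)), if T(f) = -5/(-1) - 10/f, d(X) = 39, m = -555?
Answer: -3291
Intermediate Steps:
T(f) = 5 - 10/f (T(f) = -5*(-1) - 10/f = 5 - 10/f)
T(-10)*m + d(v(7)) = (5 - 10/(-10))*(-555) + 39 = (5 - 10*(-⅒))*(-555) + 39 = (5 + 1)*(-555) + 39 = 6*(-555) + 39 = -3330 + 39 = -3291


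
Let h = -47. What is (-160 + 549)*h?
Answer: -18283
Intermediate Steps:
(-160 + 549)*h = (-160 + 549)*(-47) = 389*(-47) = -18283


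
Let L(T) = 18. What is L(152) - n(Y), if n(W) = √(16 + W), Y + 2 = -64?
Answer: 18 - 5*I*√2 ≈ 18.0 - 7.0711*I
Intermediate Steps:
Y = -66 (Y = -2 - 64 = -66)
L(152) - n(Y) = 18 - √(16 - 66) = 18 - √(-50) = 18 - 5*I*√2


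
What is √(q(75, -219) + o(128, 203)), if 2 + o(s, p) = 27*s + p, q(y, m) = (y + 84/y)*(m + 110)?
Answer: I*√116002/5 ≈ 68.118*I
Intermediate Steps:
q(y, m) = (110 + m)*(y + 84/y) (q(y, m) = (y + 84/y)*(110 + m) = (110 + m)*(y + 84/y))
o(s, p) = -2 + p + 27*s (o(s, p) = -2 + (27*s + p) = -2 + (p + 27*s) = -2 + p + 27*s)
√(q(75, -219) + o(128, 203)) = √((9240 + 84*(-219) + 75²*(110 - 219))/75 + (-2 + 203 + 27*128)) = √((9240 - 18396 + 5625*(-109))/75 + (-2 + 203 + 3456)) = √((9240 - 18396 - 613125)/75 + 3657) = √((1/75)*(-622281) + 3657) = √(-207427/25 + 3657) = √(-116002/25) = I*√116002/5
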